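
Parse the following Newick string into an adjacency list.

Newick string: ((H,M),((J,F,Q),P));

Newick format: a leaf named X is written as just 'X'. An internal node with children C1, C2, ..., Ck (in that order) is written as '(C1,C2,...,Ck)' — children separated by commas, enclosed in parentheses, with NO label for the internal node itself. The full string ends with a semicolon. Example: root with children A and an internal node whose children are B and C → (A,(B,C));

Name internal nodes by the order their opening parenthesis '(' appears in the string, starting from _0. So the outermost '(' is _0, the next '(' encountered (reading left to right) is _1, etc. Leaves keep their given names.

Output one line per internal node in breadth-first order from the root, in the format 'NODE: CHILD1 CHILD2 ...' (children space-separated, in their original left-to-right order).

Answer: _0: _1 _2
_1: H M
_2: _3 P
_3: J F Q

Derivation:
Input: ((H,M),((J,F,Q),P));
Scanning left-to-right, naming '(' by encounter order:
  pos 0: '(' -> open internal node _0 (depth 1)
  pos 1: '(' -> open internal node _1 (depth 2)
  pos 5: ')' -> close internal node _1 (now at depth 1)
  pos 7: '(' -> open internal node _2 (depth 2)
  pos 8: '(' -> open internal node _3 (depth 3)
  pos 14: ')' -> close internal node _3 (now at depth 2)
  pos 17: ')' -> close internal node _2 (now at depth 1)
  pos 18: ')' -> close internal node _0 (now at depth 0)
Total internal nodes: 4
BFS adjacency from root:
  _0: _1 _2
  _1: H M
  _2: _3 P
  _3: J F Q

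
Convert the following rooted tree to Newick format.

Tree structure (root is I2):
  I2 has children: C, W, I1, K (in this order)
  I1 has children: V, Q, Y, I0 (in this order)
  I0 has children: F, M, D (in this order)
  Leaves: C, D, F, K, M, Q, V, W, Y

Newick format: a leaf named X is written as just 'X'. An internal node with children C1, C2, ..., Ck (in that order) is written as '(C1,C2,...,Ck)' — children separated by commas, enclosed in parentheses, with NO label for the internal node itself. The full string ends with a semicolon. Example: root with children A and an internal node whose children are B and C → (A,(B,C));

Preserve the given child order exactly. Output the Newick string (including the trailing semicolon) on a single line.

internal I2 with children ['C', 'W', 'I1', 'K']
  leaf 'C' → 'C'
  leaf 'W' → 'W'
  internal I1 with children ['V', 'Q', 'Y', 'I0']
    leaf 'V' → 'V'
    leaf 'Q' → 'Q'
    leaf 'Y' → 'Y'
    internal I0 with children ['F', 'M', 'D']
      leaf 'F' → 'F'
      leaf 'M' → 'M'
      leaf 'D' → 'D'
    → '(F,M,D)'
  → '(V,Q,Y,(F,M,D))'
  leaf 'K' → 'K'
→ '(C,W,(V,Q,Y,(F,M,D)),K)'
Final: (C,W,(V,Q,Y,(F,M,D)),K);

Answer: (C,W,(V,Q,Y,(F,M,D)),K);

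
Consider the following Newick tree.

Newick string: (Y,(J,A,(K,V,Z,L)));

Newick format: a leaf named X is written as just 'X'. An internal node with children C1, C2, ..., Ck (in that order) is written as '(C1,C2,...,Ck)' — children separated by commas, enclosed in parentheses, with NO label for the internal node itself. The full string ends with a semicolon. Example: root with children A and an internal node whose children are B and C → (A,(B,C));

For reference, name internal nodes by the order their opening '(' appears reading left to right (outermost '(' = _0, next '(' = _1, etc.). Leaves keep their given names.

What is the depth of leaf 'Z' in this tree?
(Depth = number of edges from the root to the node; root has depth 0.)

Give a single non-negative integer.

Newick: (Y,(J,A,(K,V,Z,L)));
Naming internals by '(' encounter order: outermost '(' = _0, next = _1, ...
Query node: Z
Path from root: _0 -> _1 -> _2 -> Z
Depth of Z: 3 (number of edges from root)

Answer: 3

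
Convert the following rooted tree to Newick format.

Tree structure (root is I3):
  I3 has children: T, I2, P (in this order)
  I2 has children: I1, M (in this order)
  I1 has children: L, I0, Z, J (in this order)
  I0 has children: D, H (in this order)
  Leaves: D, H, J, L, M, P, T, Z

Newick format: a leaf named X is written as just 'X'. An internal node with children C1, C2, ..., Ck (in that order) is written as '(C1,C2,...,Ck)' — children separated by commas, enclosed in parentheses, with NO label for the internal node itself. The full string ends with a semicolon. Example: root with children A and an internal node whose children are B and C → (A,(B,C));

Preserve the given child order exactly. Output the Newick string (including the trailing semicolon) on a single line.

Answer: (T,((L,(D,H),Z,J),M),P);

Derivation:
internal I3 with children ['T', 'I2', 'P']
  leaf 'T' → 'T'
  internal I2 with children ['I1', 'M']
    internal I1 with children ['L', 'I0', 'Z', 'J']
      leaf 'L' → 'L'
      internal I0 with children ['D', 'H']
        leaf 'D' → 'D'
        leaf 'H' → 'H'
      → '(D,H)'
      leaf 'Z' → 'Z'
      leaf 'J' → 'J'
    → '(L,(D,H),Z,J)'
    leaf 'M' → 'M'
  → '((L,(D,H),Z,J),M)'
  leaf 'P' → 'P'
→ '(T,((L,(D,H),Z,J),M),P)'
Final: (T,((L,(D,H),Z,J),M),P);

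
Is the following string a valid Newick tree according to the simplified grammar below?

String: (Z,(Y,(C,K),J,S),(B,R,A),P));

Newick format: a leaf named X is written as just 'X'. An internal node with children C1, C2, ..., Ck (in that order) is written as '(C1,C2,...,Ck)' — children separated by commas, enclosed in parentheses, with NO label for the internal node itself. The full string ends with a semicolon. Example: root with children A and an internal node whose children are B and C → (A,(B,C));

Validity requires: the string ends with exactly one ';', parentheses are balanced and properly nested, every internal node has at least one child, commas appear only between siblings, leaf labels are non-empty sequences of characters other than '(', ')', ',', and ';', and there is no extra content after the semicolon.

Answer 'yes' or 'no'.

Answer: no

Derivation:
Input: (Z,(Y,(C,K),J,S),(B,R,A),P));
Paren balance: 4 '(' vs 5 ')' MISMATCH
Ends with single ';': True
Full parse: FAILS (extra content after tree at pos 27)
Valid: False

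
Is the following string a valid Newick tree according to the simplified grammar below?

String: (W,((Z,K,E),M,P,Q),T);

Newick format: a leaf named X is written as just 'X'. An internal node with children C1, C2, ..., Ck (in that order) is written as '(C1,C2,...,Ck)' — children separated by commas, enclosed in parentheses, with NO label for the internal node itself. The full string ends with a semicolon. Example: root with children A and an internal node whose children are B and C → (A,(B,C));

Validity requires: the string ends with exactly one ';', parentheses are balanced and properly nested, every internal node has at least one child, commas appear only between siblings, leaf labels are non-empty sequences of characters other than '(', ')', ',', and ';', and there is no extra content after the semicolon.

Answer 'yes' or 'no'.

Input: (W,((Z,K,E),M,P,Q),T);
Paren balance: 3 '(' vs 3 ')' OK
Ends with single ';': True
Full parse: OK
Valid: True

Answer: yes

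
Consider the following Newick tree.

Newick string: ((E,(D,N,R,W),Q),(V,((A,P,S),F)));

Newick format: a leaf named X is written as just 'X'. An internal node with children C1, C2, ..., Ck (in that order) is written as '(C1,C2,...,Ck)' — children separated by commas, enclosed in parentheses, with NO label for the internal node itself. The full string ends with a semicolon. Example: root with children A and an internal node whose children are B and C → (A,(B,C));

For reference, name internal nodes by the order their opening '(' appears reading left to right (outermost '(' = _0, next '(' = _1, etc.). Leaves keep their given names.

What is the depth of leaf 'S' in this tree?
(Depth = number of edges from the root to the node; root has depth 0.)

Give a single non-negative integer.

Newick: ((E,(D,N,R,W),Q),(V,((A,P,S),F)));
Naming internals by '(' encounter order: outermost '(' = _0, next = _1, ...
Query node: S
Path from root: _0 -> _3 -> _4 -> _5 -> S
Depth of S: 4 (number of edges from root)

Answer: 4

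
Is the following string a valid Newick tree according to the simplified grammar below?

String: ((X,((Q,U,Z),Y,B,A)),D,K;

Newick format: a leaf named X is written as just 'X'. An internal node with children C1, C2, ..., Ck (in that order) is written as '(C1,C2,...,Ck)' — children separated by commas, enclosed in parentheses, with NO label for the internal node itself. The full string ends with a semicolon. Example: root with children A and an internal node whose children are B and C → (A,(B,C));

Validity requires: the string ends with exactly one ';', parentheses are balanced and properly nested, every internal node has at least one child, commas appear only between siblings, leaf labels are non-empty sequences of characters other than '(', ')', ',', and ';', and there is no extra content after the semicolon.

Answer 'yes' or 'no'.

Input: ((X,((Q,U,Z),Y,B,A)),D,K;
Paren balance: 4 '(' vs 3 ')' MISMATCH
Ends with single ';': True
Full parse: FAILS (expected , or ) at pos 24)
Valid: False

Answer: no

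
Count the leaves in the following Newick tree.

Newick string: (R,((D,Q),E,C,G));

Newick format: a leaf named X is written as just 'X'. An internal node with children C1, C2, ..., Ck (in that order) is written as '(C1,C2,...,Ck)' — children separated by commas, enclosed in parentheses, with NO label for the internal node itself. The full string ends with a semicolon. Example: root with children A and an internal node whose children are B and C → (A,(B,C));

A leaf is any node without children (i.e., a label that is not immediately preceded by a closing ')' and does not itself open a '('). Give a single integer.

Answer: 6

Derivation:
Newick: (R,((D,Q),E,C,G));
Scan left-to-right; a leaf is any maximal label run not followed by '(':
  pos 1: leaf 'R' → count = 1
  pos 5: leaf 'D' → count = 2
  pos 7: leaf 'Q' → count = 3
  pos 10: leaf 'E' → count = 4
  pos 12: leaf 'C' → count = 5
  pos 14: leaf 'G' → count = 6
Total leaves: 6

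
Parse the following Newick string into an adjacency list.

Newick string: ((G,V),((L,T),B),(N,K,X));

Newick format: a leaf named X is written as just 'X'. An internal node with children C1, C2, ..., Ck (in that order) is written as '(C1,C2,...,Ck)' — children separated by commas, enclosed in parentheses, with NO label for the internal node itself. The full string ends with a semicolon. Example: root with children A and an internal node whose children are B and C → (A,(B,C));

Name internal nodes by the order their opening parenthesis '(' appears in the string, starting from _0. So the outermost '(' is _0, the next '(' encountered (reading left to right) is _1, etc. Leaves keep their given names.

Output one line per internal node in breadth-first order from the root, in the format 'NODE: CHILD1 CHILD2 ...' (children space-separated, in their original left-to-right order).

Input: ((G,V),((L,T),B),(N,K,X));
Scanning left-to-right, naming '(' by encounter order:
  pos 0: '(' -> open internal node _0 (depth 1)
  pos 1: '(' -> open internal node _1 (depth 2)
  pos 5: ')' -> close internal node _1 (now at depth 1)
  pos 7: '(' -> open internal node _2 (depth 2)
  pos 8: '(' -> open internal node _3 (depth 3)
  pos 12: ')' -> close internal node _3 (now at depth 2)
  pos 15: ')' -> close internal node _2 (now at depth 1)
  pos 17: '(' -> open internal node _4 (depth 2)
  pos 23: ')' -> close internal node _4 (now at depth 1)
  pos 24: ')' -> close internal node _0 (now at depth 0)
Total internal nodes: 5
BFS adjacency from root:
  _0: _1 _2 _4
  _1: G V
  _2: _3 B
  _4: N K X
  _3: L T

Answer: _0: _1 _2 _4
_1: G V
_2: _3 B
_4: N K X
_3: L T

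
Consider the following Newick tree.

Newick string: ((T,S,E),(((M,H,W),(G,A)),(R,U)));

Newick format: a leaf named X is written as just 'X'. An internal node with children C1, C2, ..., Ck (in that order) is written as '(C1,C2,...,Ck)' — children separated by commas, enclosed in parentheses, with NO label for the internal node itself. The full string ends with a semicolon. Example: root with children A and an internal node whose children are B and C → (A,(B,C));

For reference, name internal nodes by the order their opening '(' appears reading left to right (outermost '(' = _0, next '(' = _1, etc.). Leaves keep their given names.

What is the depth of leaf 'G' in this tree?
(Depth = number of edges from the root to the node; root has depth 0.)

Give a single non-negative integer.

Answer: 4

Derivation:
Newick: ((T,S,E),(((M,H,W),(G,A)),(R,U)));
Naming internals by '(' encounter order: outermost '(' = _0, next = _1, ...
Query node: G
Path from root: _0 -> _2 -> _3 -> _5 -> G
Depth of G: 4 (number of edges from root)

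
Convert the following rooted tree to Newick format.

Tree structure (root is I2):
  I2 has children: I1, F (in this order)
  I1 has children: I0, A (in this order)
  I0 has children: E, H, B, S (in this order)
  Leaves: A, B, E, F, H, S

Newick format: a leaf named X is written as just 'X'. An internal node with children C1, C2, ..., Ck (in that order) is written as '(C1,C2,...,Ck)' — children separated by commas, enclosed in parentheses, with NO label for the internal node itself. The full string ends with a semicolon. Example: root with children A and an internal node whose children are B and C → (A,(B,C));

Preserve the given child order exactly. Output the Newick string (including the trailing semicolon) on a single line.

Answer: (((E,H,B,S),A),F);

Derivation:
internal I2 with children ['I1', 'F']
  internal I1 with children ['I0', 'A']
    internal I0 with children ['E', 'H', 'B', 'S']
      leaf 'E' → 'E'
      leaf 'H' → 'H'
      leaf 'B' → 'B'
      leaf 'S' → 'S'
    → '(E,H,B,S)'
    leaf 'A' → 'A'
  → '((E,H,B,S),A)'
  leaf 'F' → 'F'
→ '(((E,H,B,S),A),F)'
Final: (((E,H,B,S),A),F);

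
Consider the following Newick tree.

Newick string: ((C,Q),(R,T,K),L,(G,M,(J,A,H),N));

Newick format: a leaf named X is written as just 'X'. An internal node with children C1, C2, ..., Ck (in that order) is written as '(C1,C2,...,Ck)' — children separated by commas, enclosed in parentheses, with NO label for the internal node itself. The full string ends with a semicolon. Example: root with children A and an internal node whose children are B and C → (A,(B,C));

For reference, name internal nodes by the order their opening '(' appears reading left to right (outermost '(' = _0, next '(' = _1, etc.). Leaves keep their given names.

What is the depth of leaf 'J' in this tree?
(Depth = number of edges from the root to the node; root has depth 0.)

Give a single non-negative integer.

Answer: 3

Derivation:
Newick: ((C,Q),(R,T,K),L,(G,M,(J,A,H),N));
Naming internals by '(' encounter order: outermost '(' = _0, next = _1, ...
Query node: J
Path from root: _0 -> _3 -> _4 -> J
Depth of J: 3 (number of edges from root)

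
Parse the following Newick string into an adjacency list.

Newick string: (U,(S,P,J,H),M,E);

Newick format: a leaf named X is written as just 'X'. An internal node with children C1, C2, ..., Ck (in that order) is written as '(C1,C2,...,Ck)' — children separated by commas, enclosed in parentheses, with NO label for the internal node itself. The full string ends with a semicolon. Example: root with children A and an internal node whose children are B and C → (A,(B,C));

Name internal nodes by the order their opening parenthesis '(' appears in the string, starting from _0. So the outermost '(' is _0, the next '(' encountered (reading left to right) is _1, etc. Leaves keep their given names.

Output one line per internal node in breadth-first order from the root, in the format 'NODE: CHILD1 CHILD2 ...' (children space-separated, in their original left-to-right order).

Input: (U,(S,P,J,H),M,E);
Scanning left-to-right, naming '(' by encounter order:
  pos 0: '(' -> open internal node _0 (depth 1)
  pos 3: '(' -> open internal node _1 (depth 2)
  pos 11: ')' -> close internal node _1 (now at depth 1)
  pos 16: ')' -> close internal node _0 (now at depth 0)
Total internal nodes: 2
BFS adjacency from root:
  _0: U _1 M E
  _1: S P J H

Answer: _0: U _1 M E
_1: S P J H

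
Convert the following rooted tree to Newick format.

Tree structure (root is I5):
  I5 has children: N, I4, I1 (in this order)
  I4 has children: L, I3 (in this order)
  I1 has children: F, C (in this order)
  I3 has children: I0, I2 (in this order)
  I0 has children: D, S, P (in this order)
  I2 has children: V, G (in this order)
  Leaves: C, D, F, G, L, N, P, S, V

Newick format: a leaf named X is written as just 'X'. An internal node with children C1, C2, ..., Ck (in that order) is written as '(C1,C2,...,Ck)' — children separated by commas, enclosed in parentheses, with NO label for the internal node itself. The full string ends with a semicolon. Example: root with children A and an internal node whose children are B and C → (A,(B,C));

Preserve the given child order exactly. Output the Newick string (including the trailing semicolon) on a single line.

internal I5 with children ['N', 'I4', 'I1']
  leaf 'N' → 'N'
  internal I4 with children ['L', 'I3']
    leaf 'L' → 'L'
    internal I3 with children ['I0', 'I2']
      internal I0 with children ['D', 'S', 'P']
        leaf 'D' → 'D'
        leaf 'S' → 'S'
        leaf 'P' → 'P'
      → '(D,S,P)'
      internal I2 with children ['V', 'G']
        leaf 'V' → 'V'
        leaf 'G' → 'G'
      → '(V,G)'
    → '((D,S,P),(V,G))'
  → '(L,((D,S,P),(V,G)))'
  internal I1 with children ['F', 'C']
    leaf 'F' → 'F'
    leaf 'C' → 'C'
  → '(F,C)'
→ '(N,(L,((D,S,P),(V,G))),(F,C))'
Final: (N,(L,((D,S,P),(V,G))),(F,C));

Answer: (N,(L,((D,S,P),(V,G))),(F,C));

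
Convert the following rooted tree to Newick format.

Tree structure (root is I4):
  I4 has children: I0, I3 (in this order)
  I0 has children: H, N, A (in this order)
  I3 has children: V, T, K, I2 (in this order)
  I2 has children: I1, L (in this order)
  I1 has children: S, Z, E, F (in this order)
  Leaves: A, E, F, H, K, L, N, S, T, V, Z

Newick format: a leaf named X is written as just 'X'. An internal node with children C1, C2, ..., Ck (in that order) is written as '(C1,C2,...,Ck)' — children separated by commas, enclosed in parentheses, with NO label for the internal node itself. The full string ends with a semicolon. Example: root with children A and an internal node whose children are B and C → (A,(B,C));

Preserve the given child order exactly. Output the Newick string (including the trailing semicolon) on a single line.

internal I4 with children ['I0', 'I3']
  internal I0 with children ['H', 'N', 'A']
    leaf 'H' → 'H'
    leaf 'N' → 'N'
    leaf 'A' → 'A'
  → '(H,N,A)'
  internal I3 with children ['V', 'T', 'K', 'I2']
    leaf 'V' → 'V'
    leaf 'T' → 'T'
    leaf 'K' → 'K'
    internal I2 with children ['I1', 'L']
      internal I1 with children ['S', 'Z', 'E', 'F']
        leaf 'S' → 'S'
        leaf 'Z' → 'Z'
        leaf 'E' → 'E'
        leaf 'F' → 'F'
      → '(S,Z,E,F)'
      leaf 'L' → 'L'
    → '((S,Z,E,F),L)'
  → '(V,T,K,((S,Z,E,F),L))'
→ '((H,N,A),(V,T,K,((S,Z,E,F),L)))'
Final: ((H,N,A),(V,T,K,((S,Z,E,F),L)));

Answer: ((H,N,A),(V,T,K,((S,Z,E,F),L)));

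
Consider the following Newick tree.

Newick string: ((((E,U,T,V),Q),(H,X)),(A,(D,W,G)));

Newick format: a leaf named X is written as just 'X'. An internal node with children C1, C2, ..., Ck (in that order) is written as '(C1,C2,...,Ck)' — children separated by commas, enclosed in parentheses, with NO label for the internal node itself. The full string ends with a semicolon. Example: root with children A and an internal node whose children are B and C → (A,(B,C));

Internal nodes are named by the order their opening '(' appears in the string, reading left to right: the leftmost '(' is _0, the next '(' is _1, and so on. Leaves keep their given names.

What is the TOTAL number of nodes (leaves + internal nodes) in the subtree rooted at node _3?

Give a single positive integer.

Newick: ((((E,U,T,V),Q),(H,X)),(A,(D,W,G)));
Locate _3: it is the '(' at position 3 (the 4th '(' reading left to right).
Query: subtree rooted at _3
_3: subtree_size = 1 + 4
  E: subtree_size = 1 + 0
  U: subtree_size = 1 + 0
  T: subtree_size = 1 + 0
  V: subtree_size = 1 + 0
Total subtree size of _3: 5

Answer: 5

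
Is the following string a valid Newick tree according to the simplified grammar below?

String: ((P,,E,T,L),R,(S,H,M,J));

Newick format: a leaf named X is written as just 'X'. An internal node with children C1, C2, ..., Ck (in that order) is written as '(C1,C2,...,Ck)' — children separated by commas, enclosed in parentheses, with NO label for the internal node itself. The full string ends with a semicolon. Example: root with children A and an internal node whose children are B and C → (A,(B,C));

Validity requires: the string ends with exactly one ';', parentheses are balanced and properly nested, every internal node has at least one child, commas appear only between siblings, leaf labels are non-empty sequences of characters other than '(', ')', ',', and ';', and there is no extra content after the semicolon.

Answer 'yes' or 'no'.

Answer: no

Derivation:
Input: ((P,,E,T,L),R,(S,H,M,J));
Paren balance: 3 '(' vs 3 ')' OK
Ends with single ';': True
Full parse: FAILS (empty leaf label at pos 4)
Valid: False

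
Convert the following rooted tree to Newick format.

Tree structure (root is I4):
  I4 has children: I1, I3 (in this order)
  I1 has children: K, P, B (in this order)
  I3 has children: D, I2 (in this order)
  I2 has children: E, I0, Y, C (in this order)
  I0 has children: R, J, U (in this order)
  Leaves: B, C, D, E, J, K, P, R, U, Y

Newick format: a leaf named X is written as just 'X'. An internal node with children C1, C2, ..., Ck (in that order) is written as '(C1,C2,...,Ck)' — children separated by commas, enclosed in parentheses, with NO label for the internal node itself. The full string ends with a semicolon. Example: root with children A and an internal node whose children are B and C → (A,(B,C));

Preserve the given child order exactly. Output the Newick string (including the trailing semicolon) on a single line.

Answer: ((K,P,B),(D,(E,(R,J,U),Y,C)));

Derivation:
internal I4 with children ['I1', 'I3']
  internal I1 with children ['K', 'P', 'B']
    leaf 'K' → 'K'
    leaf 'P' → 'P'
    leaf 'B' → 'B'
  → '(K,P,B)'
  internal I3 with children ['D', 'I2']
    leaf 'D' → 'D'
    internal I2 with children ['E', 'I0', 'Y', 'C']
      leaf 'E' → 'E'
      internal I0 with children ['R', 'J', 'U']
        leaf 'R' → 'R'
        leaf 'J' → 'J'
        leaf 'U' → 'U'
      → '(R,J,U)'
      leaf 'Y' → 'Y'
      leaf 'C' → 'C'
    → '(E,(R,J,U),Y,C)'
  → '(D,(E,(R,J,U),Y,C))'
→ '((K,P,B),(D,(E,(R,J,U),Y,C)))'
Final: ((K,P,B),(D,(E,(R,J,U),Y,C)));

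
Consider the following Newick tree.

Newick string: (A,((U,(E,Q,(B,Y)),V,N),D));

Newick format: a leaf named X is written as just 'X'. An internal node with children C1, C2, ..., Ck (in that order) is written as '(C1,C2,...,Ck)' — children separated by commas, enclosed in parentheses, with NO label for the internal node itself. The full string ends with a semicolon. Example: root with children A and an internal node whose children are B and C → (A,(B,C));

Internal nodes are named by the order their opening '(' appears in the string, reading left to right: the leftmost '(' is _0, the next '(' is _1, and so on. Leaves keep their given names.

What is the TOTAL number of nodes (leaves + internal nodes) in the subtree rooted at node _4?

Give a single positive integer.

Answer: 3

Derivation:
Newick: (A,((U,(E,Q,(B,Y)),V,N),D));
Locate _4: it is the '(' at position 12 (the 5th '(' reading left to right).
Query: subtree rooted at _4
_4: subtree_size = 1 + 2
  B: subtree_size = 1 + 0
  Y: subtree_size = 1 + 0
Total subtree size of _4: 3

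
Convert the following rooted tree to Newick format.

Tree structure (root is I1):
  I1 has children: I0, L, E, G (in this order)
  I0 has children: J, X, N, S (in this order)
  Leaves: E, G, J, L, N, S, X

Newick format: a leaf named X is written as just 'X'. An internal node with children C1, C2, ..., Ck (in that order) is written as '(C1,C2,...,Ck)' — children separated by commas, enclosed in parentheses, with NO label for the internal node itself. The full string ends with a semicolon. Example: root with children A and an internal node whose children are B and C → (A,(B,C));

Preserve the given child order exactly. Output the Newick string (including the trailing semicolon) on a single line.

Answer: ((J,X,N,S),L,E,G);

Derivation:
internal I1 with children ['I0', 'L', 'E', 'G']
  internal I0 with children ['J', 'X', 'N', 'S']
    leaf 'J' → 'J'
    leaf 'X' → 'X'
    leaf 'N' → 'N'
    leaf 'S' → 'S'
  → '(J,X,N,S)'
  leaf 'L' → 'L'
  leaf 'E' → 'E'
  leaf 'G' → 'G'
→ '((J,X,N,S),L,E,G)'
Final: ((J,X,N,S),L,E,G);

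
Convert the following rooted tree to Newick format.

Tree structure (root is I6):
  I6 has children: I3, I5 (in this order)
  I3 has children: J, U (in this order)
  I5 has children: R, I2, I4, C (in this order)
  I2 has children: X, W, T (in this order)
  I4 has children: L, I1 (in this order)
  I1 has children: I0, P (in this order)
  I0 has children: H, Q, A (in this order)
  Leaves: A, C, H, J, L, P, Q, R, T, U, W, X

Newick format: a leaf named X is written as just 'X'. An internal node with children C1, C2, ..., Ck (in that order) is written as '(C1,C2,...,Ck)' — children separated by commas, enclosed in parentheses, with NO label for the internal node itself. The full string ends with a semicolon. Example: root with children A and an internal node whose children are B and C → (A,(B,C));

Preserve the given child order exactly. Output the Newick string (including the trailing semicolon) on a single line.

internal I6 with children ['I3', 'I5']
  internal I3 with children ['J', 'U']
    leaf 'J' → 'J'
    leaf 'U' → 'U'
  → '(J,U)'
  internal I5 with children ['R', 'I2', 'I4', 'C']
    leaf 'R' → 'R'
    internal I2 with children ['X', 'W', 'T']
      leaf 'X' → 'X'
      leaf 'W' → 'W'
      leaf 'T' → 'T'
    → '(X,W,T)'
    internal I4 with children ['L', 'I1']
      leaf 'L' → 'L'
      internal I1 with children ['I0', 'P']
        internal I0 with children ['H', 'Q', 'A']
          leaf 'H' → 'H'
          leaf 'Q' → 'Q'
          leaf 'A' → 'A'
        → '(H,Q,A)'
        leaf 'P' → 'P'
      → '((H,Q,A),P)'
    → '(L,((H,Q,A),P))'
    leaf 'C' → 'C'
  → '(R,(X,W,T),(L,((H,Q,A),P)),C)'
→ '((J,U),(R,(X,W,T),(L,((H,Q,A),P)),C))'
Final: ((J,U),(R,(X,W,T),(L,((H,Q,A),P)),C));

Answer: ((J,U),(R,(X,W,T),(L,((H,Q,A),P)),C));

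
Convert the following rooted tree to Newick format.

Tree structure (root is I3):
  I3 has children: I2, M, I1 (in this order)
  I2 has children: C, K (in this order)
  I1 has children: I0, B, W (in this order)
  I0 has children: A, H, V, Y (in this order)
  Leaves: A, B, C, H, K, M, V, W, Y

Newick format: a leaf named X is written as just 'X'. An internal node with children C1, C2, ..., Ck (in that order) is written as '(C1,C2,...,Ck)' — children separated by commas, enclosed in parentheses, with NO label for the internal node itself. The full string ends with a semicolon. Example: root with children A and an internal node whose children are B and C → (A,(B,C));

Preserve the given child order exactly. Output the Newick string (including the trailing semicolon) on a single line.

Answer: ((C,K),M,((A,H,V,Y),B,W));

Derivation:
internal I3 with children ['I2', 'M', 'I1']
  internal I2 with children ['C', 'K']
    leaf 'C' → 'C'
    leaf 'K' → 'K'
  → '(C,K)'
  leaf 'M' → 'M'
  internal I1 with children ['I0', 'B', 'W']
    internal I0 with children ['A', 'H', 'V', 'Y']
      leaf 'A' → 'A'
      leaf 'H' → 'H'
      leaf 'V' → 'V'
      leaf 'Y' → 'Y'
    → '(A,H,V,Y)'
    leaf 'B' → 'B'
    leaf 'W' → 'W'
  → '((A,H,V,Y),B,W)'
→ '((C,K),M,((A,H,V,Y),B,W))'
Final: ((C,K),M,((A,H,V,Y),B,W));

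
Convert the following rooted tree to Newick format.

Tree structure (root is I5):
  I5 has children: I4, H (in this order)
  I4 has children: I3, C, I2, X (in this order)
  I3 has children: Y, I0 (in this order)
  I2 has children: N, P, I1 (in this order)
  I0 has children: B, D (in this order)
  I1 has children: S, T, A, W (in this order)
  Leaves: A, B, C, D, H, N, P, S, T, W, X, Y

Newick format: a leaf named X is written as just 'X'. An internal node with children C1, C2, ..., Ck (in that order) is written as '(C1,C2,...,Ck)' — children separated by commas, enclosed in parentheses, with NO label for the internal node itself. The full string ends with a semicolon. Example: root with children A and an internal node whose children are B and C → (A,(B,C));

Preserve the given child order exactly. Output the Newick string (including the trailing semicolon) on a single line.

internal I5 with children ['I4', 'H']
  internal I4 with children ['I3', 'C', 'I2', 'X']
    internal I3 with children ['Y', 'I0']
      leaf 'Y' → 'Y'
      internal I0 with children ['B', 'D']
        leaf 'B' → 'B'
        leaf 'D' → 'D'
      → '(B,D)'
    → '(Y,(B,D))'
    leaf 'C' → 'C'
    internal I2 with children ['N', 'P', 'I1']
      leaf 'N' → 'N'
      leaf 'P' → 'P'
      internal I1 with children ['S', 'T', 'A', 'W']
        leaf 'S' → 'S'
        leaf 'T' → 'T'
        leaf 'A' → 'A'
        leaf 'W' → 'W'
      → '(S,T,A,W)'
    → '(N,P,(S,T,A,W))'
    leaf 'X' → 'X'
  → '((Y,(B,D)),C,(N,P,(S,T,A,W)),X)'
  leaf 'H' → 'H'
→ '(((Y,(B,D)),C,(N,P,(S,T,A,W)),X),H)'
Final: (((Y,(B,D)),C,(N,P,(S,T,A,W)),X),H);

Answer: (((Y,(B,D)),C,(N,P,(S,T,A,W)),X),H);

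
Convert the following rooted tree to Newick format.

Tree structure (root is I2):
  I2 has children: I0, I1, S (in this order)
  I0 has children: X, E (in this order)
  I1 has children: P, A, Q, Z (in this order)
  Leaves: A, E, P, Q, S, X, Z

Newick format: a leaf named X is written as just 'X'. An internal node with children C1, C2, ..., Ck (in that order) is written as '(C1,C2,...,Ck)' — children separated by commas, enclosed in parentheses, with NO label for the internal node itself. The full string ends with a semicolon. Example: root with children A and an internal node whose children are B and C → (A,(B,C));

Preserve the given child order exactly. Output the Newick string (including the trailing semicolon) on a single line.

Answer: ((X,E),(P,A,Q,Z),S);

Derivation:
internal I2 with children ['I0', 'I1', 'S']
  internal I0 with children ['X', 'E']
    leaf 'X' → 'X'
    leaf 'E' → 'E'
  → '(X,E)'
  internal I1 with children ['P', 'A', 'Q', 'Z']
    leaf 'P' → 'P'
    leaf 'A' → 'A'
    leaf 'Q' → 'Q'
    leaf 'Z' → 'Z'
  → '(P,A,Q,Z)'
  leaf 'S' → 'S'
→ '((X,E),(P,A,Q,Z),S)'
Final: ((X,E),(P,A,Q,Z),S);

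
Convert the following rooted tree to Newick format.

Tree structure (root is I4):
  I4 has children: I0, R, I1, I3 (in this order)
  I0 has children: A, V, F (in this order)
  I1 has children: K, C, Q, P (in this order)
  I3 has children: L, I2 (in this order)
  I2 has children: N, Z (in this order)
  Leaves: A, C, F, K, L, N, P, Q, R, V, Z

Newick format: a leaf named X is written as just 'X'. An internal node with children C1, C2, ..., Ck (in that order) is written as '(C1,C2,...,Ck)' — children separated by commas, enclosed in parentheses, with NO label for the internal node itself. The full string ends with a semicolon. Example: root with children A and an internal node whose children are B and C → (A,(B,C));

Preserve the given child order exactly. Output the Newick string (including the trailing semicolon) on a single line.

internal I4 with children ['I0', 'R', 'I1', 'I3']
  internal I0 with children ['A', 'V', 'F']
    leaf 'A' → 'A'
    leaf 'V' → 'V'
    leaf 'F' → 'F'
  → '(A,V,F)'
  leaf 'R' → 'R'
  internal I1 with children ['K', 'C', 'Q', 'P']
    leaf 'K' → 'K'
    leaf 'C' → 'C'
    leaf 'Q' → 'Q'
    leaf 'P' → 'P'
  → '(K,C,Q,P)'
  internal I3 with children ['L', 'I2']
    leaf 'L' → 'L'
    internal I2 with children ['N', 'Z']
      leaf 'N' → 'N'
      leaf 'Z' → 'Z'
    → '(N,Z)'
  → '(L,(N,Z))'
→ '((A,V,F),R,(K,C,Q,P),(L,(N,Z)))'
Final: ((A,V,F),R,(K,C,Q,P),(L,(N,Z)));

Answer: ((A,V,F),R,(K,C,Q,P),(L,(N,Z)));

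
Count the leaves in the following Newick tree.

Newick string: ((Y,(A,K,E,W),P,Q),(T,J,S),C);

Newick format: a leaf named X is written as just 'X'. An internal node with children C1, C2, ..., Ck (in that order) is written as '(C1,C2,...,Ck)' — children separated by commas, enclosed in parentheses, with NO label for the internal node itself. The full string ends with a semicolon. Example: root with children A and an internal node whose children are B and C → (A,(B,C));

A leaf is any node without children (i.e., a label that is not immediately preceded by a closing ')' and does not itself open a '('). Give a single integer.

Newick: ((Y,(A,K,E,W),P,Q),(T,J,S),C);
Scan left-to-right; a leaf is any maximal label run not followed by '(':
  pos 2: leaf 'Y' → count = 1
  pos 5: leaf 'A' → count = 2
  pos 7: leaf 'K' → count = 3
  pos 9: leaf 'E' → count = 4
  pos 11: leaf 'W' → count = 5
  pos 14: leaf 'P' → count = 6
  pos 16: leaf 'Q' → count = 7
  pos 20: leaf 'T' → count = 8
  pos 22: leaf 'J' → count = 9
  pos 24: leaf 'S' → count = 10
  pos 27: leaf 'C' → count = 11
Total leaves: 11

Answer: 11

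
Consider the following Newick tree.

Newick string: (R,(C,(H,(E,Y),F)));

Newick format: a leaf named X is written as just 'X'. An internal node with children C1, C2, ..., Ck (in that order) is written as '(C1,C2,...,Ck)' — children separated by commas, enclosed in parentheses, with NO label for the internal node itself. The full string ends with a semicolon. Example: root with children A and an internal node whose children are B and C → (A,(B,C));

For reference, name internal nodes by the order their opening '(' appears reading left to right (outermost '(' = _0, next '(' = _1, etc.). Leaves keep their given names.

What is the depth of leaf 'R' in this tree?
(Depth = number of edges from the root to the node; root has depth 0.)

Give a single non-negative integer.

Answer: 1

Derivation:
Newick: (R,(C,(H,(E,Y),F)));
Naming internals by '(' encounter order: outermost '(' = _0, next = _1, ...
Query node: R
Path from root: _0 -> R
Depth of R: 1 (number of edges from root)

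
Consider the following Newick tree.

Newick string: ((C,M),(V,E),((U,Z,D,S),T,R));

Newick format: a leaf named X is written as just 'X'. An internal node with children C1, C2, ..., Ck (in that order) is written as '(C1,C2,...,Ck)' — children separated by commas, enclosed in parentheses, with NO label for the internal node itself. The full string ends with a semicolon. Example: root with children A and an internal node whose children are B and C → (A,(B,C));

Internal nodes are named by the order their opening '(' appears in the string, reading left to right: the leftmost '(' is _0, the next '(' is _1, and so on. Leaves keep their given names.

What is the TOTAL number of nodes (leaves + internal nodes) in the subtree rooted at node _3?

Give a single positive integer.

Newick: ((C,M),(V,E),((U,Z,D,S),T,R));
Locate _3: it is the '(' at position 13 (the 4th '(' reading left to right).
Query: subtree rooted at _3
_3: subtree_size = 1 + 7
  _4: subtree_size = 1 + 4
    U: subtree_size = 1 + 0
    Z: subtree_size = 1 + 0
    D: subtree_size = 1 + 0
    S: subtree_size = 1 + 0
  T: subtree_size = 1 + 0
  R: subtree_size = 1 + 0
Total subtree size of _3: 8

Answer: 8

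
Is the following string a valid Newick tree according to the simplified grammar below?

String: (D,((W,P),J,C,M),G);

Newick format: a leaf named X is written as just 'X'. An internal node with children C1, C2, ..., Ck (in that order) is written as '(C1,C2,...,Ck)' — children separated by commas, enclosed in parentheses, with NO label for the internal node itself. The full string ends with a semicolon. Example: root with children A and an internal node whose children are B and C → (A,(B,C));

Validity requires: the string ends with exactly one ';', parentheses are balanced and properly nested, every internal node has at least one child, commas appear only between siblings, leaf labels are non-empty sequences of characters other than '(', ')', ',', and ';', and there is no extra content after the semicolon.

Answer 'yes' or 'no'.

Answer: yes

Derivation:
Input: (D,((W,P),J,C,M),G);
Paren balance: 3 '(' vs 3 ')' OK
Ends with single ';': True
Full parse: OK
Valid: True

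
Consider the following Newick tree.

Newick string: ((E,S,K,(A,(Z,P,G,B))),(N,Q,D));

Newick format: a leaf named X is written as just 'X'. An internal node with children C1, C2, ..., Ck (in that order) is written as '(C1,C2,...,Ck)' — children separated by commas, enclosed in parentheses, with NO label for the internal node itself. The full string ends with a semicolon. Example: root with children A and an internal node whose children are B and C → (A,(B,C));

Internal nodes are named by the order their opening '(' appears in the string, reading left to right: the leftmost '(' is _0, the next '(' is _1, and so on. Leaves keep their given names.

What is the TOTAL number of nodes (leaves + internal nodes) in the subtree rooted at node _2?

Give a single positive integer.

Answer: 7

Derivation:
Newick: ((E,S,K,(A,(Z,P,G,B))),(N,Q,D));
Locate _2: it is the '(' at position 8 (the 3rd '(' reading left to right).
Query: subtree rooted at _2
_2: subtree_size = 1 + 6
  A: subtree_size = 1 + 0
  _3: subtree_size = 1 + 4
    Z: subtree_size = 1 + 0
    P: subtree_size = 1 + 0
    G: subtree_size = 1 + 0
    B: subtree_size = 1 + 0
Total subtree size of _2: 7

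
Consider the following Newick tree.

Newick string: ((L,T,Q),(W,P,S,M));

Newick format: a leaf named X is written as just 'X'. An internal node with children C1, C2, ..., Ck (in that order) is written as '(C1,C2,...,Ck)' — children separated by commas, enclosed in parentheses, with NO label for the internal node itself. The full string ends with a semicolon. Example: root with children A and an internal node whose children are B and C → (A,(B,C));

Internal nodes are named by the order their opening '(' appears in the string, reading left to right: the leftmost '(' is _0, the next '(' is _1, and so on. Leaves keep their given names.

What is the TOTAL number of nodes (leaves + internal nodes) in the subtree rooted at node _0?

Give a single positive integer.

Newick: ((L,T,Q),(W,P,S,M));
Locate _0: it is the '(' at position 0 (the 1st '(' reading left to right).
Query: subtree rooted at _0
_0: subtree_size = 1 + 9
  _1: subtree_size = 1 + 3
    L: subtree_size = 1 + 0
    T: subtree_size = 1 + 0
    Q: subtree_size = 1 + 0
  _2: subtree_size = 1 + 4
    W: subtree_size = 1 + 0
    P: subtree_size = 1 + 0
    S: subtree_size = 1 + 0
    M: subtree_size = 1 + 0
Total subtree size of _0: 10

Answer: 10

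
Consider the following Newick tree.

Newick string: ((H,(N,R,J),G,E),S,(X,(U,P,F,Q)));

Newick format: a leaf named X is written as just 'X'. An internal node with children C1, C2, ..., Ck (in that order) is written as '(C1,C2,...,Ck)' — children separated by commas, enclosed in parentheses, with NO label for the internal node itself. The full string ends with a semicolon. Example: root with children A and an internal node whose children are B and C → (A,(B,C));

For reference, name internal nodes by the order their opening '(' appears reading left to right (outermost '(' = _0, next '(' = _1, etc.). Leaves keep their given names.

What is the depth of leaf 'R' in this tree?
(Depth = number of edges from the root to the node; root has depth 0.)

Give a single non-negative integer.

Answer: 3

Derivation:
Newick: ((H,(N,R,J),G,E),S,(X,(U,P,F,Q)));
Naming internals by '(' encounter order: outermost '(' = _0, next = _1, ...
Query node: R
Path from root: _0 -> _1 -> _2 -> R
Depth of R: 3 (number of edges from root)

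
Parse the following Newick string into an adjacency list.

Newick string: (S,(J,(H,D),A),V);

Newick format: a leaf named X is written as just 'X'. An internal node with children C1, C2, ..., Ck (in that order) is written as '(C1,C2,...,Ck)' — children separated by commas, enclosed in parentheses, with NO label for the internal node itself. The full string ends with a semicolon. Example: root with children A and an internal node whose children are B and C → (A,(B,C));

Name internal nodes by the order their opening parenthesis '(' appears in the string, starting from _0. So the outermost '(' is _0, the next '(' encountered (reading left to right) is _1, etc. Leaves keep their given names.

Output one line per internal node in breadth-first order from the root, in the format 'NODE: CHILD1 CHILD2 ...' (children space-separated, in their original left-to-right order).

Answer: _0: S _1 V
_1: J _2 A
_2: H D

Derivation:
Input: (S,(J,(H,D),A),V);
Scanning left-to-right, naming '(' by encounter order:
  pos 0: '(' -> open internal node _0 (depth 1)
  pos 3: '(' -> open internal node _1 (depth 2)
  pos 6: '(' -> open internal node _2 (depth 3)
  pos 10: ')' -> close internal node _2 (now at depth 2)
  pos 13: ')' -> close internal node _1 (now at depth 1)
  pos 16: ')' -> close internal node _0 (now at depth 0)
Total internal nodes: 3
BFS adjacency from root:
  _0: S _1 V
  _1: J _2 A
  _2: H D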